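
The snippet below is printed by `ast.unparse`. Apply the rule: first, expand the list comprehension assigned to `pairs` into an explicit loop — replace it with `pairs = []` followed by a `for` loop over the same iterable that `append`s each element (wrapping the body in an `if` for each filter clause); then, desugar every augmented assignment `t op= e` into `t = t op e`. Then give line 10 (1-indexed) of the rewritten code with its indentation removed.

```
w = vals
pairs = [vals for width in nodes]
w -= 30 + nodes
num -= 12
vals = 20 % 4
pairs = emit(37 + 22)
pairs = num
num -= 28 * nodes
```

num = num - 28 * nodes

Transformed code:
w = vals
pairs = []
for width in nodes:
    pairs.append(vals)
w = w - (30 + nodes)
num = num - 12
vals = 20 % 4
pairs = emit(37 + 22)
pairs = num
num = num - 28 * nodes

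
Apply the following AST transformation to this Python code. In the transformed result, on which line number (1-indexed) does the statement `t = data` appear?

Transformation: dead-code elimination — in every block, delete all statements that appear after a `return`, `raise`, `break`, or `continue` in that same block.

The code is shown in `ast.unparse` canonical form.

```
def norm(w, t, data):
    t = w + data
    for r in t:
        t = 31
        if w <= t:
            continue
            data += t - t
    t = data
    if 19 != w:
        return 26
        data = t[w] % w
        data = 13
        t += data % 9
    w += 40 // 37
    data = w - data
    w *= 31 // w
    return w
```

7

Transformed code:
def norm(w, t, data):
    t = w + data
    for r in t:
        t = 31
        if w <= t:
            continue
    t = data
    if 19 != w:
        return 26
    w += 40 // 37
    data = w - data
    w *= 31 // w
    return w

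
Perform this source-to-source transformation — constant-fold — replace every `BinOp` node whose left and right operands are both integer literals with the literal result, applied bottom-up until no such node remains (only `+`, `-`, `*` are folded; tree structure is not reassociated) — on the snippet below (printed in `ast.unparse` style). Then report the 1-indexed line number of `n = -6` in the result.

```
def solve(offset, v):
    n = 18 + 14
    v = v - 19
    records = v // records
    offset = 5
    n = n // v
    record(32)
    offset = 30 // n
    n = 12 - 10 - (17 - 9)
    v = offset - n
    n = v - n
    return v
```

9

Transformed code:
def solve(offset, v):
    n = 32
    v = v - 19
    records = v // records
    offset = 5
    n = n // v
    record(32)
    offset = 30 // n
    n = -6
    v = offset - n
    n = v - n
    return v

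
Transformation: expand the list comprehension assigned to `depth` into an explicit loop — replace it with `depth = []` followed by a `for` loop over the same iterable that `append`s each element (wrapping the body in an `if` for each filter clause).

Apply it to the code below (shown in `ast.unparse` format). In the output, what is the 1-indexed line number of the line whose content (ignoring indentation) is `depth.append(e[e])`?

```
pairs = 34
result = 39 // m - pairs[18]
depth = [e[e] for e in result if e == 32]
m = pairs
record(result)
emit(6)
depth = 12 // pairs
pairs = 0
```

6

Transformed code:
pairs = 34
result = 39 // m - pairs[18]
depth = []
for e in result:
    if e == 32:
        depth.append(e[e])
m = pairs
record(result)
emit(6)
depth = 12 // pairs
pairs = 0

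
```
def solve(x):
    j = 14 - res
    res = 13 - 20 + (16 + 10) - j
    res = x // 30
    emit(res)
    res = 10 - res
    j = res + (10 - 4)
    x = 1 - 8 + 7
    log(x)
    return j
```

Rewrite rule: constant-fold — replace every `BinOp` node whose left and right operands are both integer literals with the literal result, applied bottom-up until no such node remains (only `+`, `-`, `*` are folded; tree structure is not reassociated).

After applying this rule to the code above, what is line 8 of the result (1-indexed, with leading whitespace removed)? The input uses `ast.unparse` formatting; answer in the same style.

Transformed code:
def solve(x):
    j = 14 - res
    res = 19 - j
    res = x // 30
    emit(res)
    res = 10 - res
    j = res + 6
    x = 0
    log(x)
    return j

x = 0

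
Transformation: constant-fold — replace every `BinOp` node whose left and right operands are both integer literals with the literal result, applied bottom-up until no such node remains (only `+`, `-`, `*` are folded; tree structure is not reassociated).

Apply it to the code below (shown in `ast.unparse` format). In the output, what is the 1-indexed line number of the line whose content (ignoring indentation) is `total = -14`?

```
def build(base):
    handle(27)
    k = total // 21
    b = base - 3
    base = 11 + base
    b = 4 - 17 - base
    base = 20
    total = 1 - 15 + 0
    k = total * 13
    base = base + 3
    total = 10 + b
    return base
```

8

Transformed code:
def build(base):
    handle(27)
    k = total // 21
    b = base - 3
    base = 11 + base
    b = -13 - base
    base = 20
    total = -14
    k = total * 13
    base = base + 3
    total = 10 + b
    return base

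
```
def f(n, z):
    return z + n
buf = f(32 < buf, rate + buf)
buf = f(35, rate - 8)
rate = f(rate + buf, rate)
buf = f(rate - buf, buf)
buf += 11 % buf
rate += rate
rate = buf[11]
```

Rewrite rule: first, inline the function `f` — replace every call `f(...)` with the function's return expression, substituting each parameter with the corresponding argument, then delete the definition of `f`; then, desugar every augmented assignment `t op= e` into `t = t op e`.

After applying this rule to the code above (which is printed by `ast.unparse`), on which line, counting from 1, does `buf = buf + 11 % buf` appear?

Transformed code:
buf = rate + buf + (32 < buf)
buf = rate - 8 + 35
rate = rate + (rate + buf)
buf = buf + (rate - buf)
buf = buf + 11 % buf
rate = rate + rate
rate = buf[11]

5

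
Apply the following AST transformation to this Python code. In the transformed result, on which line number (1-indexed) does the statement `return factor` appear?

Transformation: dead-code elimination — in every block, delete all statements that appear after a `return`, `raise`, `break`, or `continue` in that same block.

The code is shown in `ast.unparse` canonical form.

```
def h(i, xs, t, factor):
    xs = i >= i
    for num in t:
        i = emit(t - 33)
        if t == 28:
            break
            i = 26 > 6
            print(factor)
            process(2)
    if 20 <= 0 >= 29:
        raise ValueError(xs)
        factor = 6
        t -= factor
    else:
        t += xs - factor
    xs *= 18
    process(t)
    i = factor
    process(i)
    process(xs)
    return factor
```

16

Transformed code:
def h(i, xs, t, factor):
    xs = i >= i
    for num in t:
        i = emit(t - 33)
        if t == 28:
            break
    if 20 <= 0 >= 29:
        raise ValueError(xs)
    else:
        t += xs - factor
    xs *= 18
    process(t)
    i = factor
    process(i)
    process(xs)
    return factor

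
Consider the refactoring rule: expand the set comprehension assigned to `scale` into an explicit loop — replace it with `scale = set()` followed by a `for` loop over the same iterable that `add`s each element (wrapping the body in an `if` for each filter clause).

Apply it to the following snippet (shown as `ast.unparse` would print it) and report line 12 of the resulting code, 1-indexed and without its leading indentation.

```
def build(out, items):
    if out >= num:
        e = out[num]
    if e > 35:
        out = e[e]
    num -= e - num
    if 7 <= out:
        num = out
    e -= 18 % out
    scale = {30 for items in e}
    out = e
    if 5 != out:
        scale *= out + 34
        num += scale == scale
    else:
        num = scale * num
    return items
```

scale.add(30)

Transformed code:
def build(out, items):
    if out >= num:
        e = out[num]
    if e > 35:
        out = e[e]
    num -= e - num
    if 7 <= out:
        num = out
    e -= 18 % out
    scale = set()
    for items in e:
        scale.add(30)
    out = e
    if 5 != out:
        scale *= out + 34
        num += scale == scale
    else:
        num = scale * num
    return items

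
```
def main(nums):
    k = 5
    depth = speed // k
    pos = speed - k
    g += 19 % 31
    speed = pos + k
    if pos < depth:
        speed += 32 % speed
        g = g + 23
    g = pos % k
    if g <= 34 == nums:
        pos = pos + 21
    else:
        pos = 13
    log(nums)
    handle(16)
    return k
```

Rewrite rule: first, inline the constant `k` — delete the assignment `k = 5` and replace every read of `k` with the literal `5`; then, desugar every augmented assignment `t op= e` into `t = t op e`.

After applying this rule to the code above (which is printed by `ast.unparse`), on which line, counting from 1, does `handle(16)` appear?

Transformed code:
def main(nums):
    depth = speed // 5
    pos = speed - 5
    g = g + 19 % 31
    speed = pos + 5
    if pos < depth:
        speed = speed + 32 % speed
        g = g + 23
    g = pos % 5
    if g <= 34 == nums:
        pos = pos + 21
    else:
        pos = 13
    log(nums)
    handle(16)
    return 5

15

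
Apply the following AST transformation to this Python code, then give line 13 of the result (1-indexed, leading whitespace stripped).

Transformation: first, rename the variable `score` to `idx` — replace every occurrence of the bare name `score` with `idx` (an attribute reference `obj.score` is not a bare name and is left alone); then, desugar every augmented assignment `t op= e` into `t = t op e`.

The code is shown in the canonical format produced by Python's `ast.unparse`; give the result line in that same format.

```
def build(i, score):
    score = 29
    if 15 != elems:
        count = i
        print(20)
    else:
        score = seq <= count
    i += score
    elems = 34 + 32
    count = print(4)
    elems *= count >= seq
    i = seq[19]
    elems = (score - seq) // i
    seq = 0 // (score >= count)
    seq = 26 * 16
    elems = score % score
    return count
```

elems = (idx - seq) // i

Transformed code:
def build(i, idx):
    idx = 29
    if 15 != elems:
        count = i
        print(20)
    else:
        idx = seq <= count
    i = i + idx
    elems = 34 + 32
    count = print(4)
    elems = elems * (count >= seq)
    i = seq[19]
    elems = (idx - seq) // i
    seq = 0 // (idx >= count)
    seq = 26 * 16
    elems = idx % idx
    return count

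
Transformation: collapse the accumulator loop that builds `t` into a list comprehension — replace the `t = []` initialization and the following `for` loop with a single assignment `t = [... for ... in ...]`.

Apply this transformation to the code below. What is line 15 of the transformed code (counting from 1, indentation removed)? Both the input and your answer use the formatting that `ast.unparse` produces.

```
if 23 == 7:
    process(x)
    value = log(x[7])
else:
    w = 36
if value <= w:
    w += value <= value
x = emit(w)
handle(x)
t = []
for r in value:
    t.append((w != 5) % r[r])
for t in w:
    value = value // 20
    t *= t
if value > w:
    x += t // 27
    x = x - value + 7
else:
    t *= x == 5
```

Transformed code:
if 23 == 7:
    process(x)
    value = log(x[7])
else:
    w = 36
if value <= w:
    w += value <= value
x = emit(w)
handle(x)
t = [(w != 5) % r[r] for r in value]
for t in w:
    value = value // 20
    t *= t
if value > w:
    x += t // 27
    x = x - value + 7
else:
    t *= x == 5

x += t // 27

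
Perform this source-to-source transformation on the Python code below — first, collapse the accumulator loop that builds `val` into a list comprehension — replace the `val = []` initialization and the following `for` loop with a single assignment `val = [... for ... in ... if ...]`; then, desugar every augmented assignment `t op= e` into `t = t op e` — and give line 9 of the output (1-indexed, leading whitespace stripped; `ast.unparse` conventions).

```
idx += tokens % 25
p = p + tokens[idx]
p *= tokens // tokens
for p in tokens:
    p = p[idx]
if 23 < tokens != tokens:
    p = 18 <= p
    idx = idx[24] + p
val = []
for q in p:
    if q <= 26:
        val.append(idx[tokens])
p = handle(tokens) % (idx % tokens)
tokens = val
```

val = [idx[tokens] for q in p if q <= 26]

Transformed code:
idx = idx + tokens % 25
p = p + tokens[idx]
p = p * (tokens // tokens)
for p in tokens:
    p = p[idx]
if 23 < tokens != tokens:
    p = 18 <= p
    idx = idx[24] + p
val = [idx[tokens] for q in p if q <= 26]
p = handle(tokens) % (idx % tokens)
tokens = val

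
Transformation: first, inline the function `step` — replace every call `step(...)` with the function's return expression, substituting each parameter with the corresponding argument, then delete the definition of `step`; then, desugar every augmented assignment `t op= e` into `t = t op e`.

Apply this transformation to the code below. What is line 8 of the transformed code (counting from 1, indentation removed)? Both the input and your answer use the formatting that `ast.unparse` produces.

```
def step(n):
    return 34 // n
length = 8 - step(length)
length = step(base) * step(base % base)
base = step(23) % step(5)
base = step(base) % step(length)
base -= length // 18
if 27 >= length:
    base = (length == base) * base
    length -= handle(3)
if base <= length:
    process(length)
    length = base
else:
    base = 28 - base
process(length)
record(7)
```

length = length - handle(3)

Transformed code:
length = 8 - 34 // length
length = 34 // base * (34 // (base % base))
base = 34 // 23 % (34 // 5)
base = 34 // base % (34 // length)
base = base - length // 18
if 27 >= length:
    base = (length == base) * base
    length = length - handle(3)
if base <= length:
    process(length)
    length = base
else:
    base = 28 - base
process(length)
record(7)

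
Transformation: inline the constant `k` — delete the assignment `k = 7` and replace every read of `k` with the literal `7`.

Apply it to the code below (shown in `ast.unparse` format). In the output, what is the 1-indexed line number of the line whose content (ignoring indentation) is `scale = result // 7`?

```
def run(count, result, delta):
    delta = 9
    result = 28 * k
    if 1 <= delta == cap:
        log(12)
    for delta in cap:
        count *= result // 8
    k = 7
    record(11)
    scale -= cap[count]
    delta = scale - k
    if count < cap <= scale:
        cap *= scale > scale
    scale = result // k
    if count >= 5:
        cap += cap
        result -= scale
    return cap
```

Transformed code:
def run(count, result, delta):
    delta = 9
    result = 28 * 7
    if 1 <= delta == cap:
        log(12)
    for delta in cap:
        count *= result // 8
    record(11)
    scale -= cap[count]
    delta = scale - 7
    if count < cap <= scale:
        cap *= scale > scale
    scale = result // 7
    if count >= 5:
        cap += cap
        result -= scale
    return cap

13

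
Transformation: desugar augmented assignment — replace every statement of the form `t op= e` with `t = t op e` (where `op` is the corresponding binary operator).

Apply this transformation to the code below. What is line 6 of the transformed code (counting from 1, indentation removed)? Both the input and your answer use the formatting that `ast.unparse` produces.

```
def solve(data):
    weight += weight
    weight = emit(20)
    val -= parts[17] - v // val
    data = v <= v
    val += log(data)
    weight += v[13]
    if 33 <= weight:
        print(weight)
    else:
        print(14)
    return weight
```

val = val + log(data)

Transformed code:
def solve(data):
    weight = weight + weight
    weight = emit(20)
    val = val - (parts[17] - v // val)
    data = v <= v
    val = val + log(data)
    weight = weight + v[13]
    if 33 <= weight:
        print(weight)
    else:
        print(14)
    return weight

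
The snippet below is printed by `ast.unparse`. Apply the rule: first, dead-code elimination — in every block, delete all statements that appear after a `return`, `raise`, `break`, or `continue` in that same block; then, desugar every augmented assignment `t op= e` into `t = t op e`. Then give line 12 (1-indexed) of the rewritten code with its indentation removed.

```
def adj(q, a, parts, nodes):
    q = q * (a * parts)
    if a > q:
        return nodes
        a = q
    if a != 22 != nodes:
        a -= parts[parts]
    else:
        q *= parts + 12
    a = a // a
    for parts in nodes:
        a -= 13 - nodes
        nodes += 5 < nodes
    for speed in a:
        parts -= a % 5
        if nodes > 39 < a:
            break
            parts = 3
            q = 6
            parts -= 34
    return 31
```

nodes = nodes + (5 < nodes)

Transformed code:
def adj(q, a, parts, nodes):
    q = q * (a * parts)
    if a > q:
        return nodes
    if a != 22 != nodes:
        a = a - parts[parts]
    else:
        q = q * (parts + 12)
    a = a // a
    for parts in nodes:
        a = a - (13 - nodes)
        nodes = nodes + (5 < nodes)
    for speed in a:
        parts = parts - a % 5
        if nodes > 39 < a:
            break
    return 31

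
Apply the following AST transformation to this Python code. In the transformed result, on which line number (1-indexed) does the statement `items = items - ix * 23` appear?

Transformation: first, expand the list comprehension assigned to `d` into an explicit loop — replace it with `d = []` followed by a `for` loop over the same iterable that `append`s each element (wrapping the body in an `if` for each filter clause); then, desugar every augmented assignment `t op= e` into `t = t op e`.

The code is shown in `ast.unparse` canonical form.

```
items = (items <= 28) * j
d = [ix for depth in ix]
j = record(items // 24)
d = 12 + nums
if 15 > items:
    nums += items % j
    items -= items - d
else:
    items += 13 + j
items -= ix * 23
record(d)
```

12

Transformed code:
items = (items <= 28) * j
d = []
for depth in ix:
    d.append(ix)
j = record(items // 24)
d = 12 + nums
if 15 > items:
    nums = nums + items % j
    items = items - (items - d)
else:
    items = items + (13 + j)
items = items - ix * 23
record(d)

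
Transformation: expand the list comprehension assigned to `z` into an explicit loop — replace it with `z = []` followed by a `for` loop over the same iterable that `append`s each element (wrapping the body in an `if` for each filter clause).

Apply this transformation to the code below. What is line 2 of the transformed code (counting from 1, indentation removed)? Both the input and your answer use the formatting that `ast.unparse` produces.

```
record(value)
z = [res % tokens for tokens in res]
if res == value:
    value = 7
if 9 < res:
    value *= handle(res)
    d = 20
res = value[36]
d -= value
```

Transformed code:
record(value)
z = []
for tokens in res:
    z.append(res % tokens)
if res == value:
    value = 7
if 9 < res:
    value *= handle(res)
    d = 20
res = value[36]
d -= value

z = []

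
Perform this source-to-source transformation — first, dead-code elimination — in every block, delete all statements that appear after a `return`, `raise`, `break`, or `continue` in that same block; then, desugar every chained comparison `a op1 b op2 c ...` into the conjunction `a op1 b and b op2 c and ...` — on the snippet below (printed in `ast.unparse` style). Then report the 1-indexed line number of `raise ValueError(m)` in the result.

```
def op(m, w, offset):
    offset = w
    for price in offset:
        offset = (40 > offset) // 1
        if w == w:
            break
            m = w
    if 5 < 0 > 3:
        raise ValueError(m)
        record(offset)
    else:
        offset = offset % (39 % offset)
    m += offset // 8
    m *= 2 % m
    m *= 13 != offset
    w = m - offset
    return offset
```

8

Transformed code:
def op(m, w, offset):
    offset = w
    for price in offset:
        offset = (40 > offset) // 1
        if w == w:
            break
    if 5 < 0 and 0 > 3:
        raise ValueError(m)
    else:
        offset = offset % (39 % offset)
    m += offset // 8
    m *= 2 % m
    m *= 13 != offset
    w = m - offset
    return offset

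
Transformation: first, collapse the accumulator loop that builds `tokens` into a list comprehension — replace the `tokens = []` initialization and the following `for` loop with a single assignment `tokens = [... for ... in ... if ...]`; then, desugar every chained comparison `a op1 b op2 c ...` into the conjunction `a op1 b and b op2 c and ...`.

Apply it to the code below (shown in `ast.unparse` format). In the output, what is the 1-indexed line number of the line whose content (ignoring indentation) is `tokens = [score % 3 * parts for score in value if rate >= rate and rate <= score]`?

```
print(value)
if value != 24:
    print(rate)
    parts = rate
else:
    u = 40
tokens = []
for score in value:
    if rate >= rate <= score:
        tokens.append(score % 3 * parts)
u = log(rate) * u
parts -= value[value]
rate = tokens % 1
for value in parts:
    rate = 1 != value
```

7

Transformed code:
print(value)
if value != 24:
    print(rate)
    parts = rate
else:
    u = 40
tokens = [score % 3 * parts for score in value if rate >= rate and rate <= score]
u = log(rate) * u
parts -= value[value]
rate = tokens % 1
for value in parts:
    rate = 1 != value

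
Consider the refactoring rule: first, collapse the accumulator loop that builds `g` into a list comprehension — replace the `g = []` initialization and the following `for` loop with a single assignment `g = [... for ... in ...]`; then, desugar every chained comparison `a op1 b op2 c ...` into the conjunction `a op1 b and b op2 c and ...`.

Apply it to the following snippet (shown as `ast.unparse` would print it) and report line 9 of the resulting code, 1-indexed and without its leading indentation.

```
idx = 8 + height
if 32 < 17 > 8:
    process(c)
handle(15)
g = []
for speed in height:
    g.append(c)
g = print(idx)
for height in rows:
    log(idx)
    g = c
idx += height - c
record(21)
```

g = c

Transformed code:
idx = 8 + height
if 32 < 17 and 17 > 8:
    process(c)
handle(15)
g = [c for speed in height]
g = print(idx)
for height in rows:
    log(idx)
    g = c
idx += height - c
record(21)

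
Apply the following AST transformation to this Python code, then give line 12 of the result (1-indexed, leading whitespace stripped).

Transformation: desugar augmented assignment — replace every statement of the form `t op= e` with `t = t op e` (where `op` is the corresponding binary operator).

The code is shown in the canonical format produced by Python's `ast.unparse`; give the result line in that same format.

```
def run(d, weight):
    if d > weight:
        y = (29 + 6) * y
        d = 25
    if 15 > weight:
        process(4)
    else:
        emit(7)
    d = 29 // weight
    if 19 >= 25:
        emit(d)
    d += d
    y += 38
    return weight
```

d = d + d

Transformed code:
def run(d, weight):
    if d > weight:
        y = (29 + 6) * y
        d = 25
    if 15 > weight:
        process(4)
    else:
        emit(7)
    d = 29 // weight
    if 19 >= 25:
        emit(d)
    d = d + d
    y = y + 38
    return weight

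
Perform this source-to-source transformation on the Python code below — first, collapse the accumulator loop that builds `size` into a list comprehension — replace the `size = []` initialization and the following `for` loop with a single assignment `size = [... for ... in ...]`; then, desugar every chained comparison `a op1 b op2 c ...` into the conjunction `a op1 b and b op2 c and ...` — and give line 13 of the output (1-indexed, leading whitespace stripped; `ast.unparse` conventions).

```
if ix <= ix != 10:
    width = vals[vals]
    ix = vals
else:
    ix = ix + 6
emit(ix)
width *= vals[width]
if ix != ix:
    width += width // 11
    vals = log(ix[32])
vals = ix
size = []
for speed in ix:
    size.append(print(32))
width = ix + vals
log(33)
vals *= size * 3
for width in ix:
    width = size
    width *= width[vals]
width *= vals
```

Transformed code:
if ix <= ix and ix != 10:
    width = vals[vals]
    ix = vals
else:
    ix = ix + 6
emit(ix)
width *= vals[width]
if ix != ix:
    width += width // 11
    vals = log(ix[32])
vals = ix
size = [print(32) for speed in ix]
width = ix + vals
log(33)
vals *= size * 3
for width in ix:
    width = size
    width *= width[vals]
width *= vals

width = ix + vals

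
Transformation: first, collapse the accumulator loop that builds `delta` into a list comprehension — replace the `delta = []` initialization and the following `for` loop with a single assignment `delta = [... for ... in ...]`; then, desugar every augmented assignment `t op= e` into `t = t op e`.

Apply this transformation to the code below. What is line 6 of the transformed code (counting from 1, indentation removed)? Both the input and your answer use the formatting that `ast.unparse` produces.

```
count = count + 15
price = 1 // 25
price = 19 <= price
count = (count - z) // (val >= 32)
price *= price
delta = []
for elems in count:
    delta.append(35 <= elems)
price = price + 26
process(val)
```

delta = [35 <= elems for elems in count]

Transformed code:
count = count + 15
price = 1 // 25
price = 19 <= price
count = (count - z) // (val >= 32)
price = price * price
delta = [35 <= elems for elems in count]
price = price + 26
process(val)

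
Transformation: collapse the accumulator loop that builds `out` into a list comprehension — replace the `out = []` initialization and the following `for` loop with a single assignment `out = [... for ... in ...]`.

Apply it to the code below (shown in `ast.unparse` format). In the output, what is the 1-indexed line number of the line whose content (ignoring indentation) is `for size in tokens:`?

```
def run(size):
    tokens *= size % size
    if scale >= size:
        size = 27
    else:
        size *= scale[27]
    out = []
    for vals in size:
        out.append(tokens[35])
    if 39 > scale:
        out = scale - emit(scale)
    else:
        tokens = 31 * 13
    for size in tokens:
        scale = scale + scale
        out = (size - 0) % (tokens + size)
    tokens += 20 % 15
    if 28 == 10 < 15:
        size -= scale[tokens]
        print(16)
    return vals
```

12

Transformed code:
def run(size):
    tokens *= size % size
    if scale >= size:
        size = 27
    else:
        size *= scale[27]
    out = [tokens[35] for vals in size]
    if 39 > scale:
        out = scale - emit(scale)
    else:
        tokens = 31 * 13
    for size in tokens:
        scale = scale + scale
        out = (size - 0) % (tokens + size)
    tokens += 20 % 15
    if 28 == 10 < 15:
        size -= scale[tokens]
        print(16)
    return vals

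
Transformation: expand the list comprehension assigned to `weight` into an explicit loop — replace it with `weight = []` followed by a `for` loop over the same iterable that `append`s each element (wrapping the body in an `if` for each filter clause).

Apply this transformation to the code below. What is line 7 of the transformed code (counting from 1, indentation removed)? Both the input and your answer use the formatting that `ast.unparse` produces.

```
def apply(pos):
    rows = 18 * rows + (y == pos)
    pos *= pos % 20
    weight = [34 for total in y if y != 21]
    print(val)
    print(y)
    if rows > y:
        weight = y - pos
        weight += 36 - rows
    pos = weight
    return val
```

weight.append(34)

Transformed code:
def apply(pos):
    rows = 18 * rows + (y == pos)
    pos *= pos % 20
    weight = []
    for total in y:
        if y != 21:
            weight.append(34)
    print(val)
    print(y)
    if rows > y:
        weight = y - pos
        weight += 36 - rows
    pos = weight
    return val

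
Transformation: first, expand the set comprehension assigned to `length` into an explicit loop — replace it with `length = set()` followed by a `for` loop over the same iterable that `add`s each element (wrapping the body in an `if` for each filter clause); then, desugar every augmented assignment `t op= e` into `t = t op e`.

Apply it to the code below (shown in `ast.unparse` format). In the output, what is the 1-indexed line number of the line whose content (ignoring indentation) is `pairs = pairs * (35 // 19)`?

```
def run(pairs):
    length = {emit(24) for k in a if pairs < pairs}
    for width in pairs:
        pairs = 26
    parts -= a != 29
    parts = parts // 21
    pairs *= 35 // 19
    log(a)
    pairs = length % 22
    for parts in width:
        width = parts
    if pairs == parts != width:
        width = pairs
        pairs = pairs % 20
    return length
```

Transformed code:
def run(pairs):
    length = set()
    for k in a:
        if pairs < pairs:
            length.add(emit(24))
    for width in pairs:
        pairs = 26
    parts = parts - (a != 29)
    parts = parts // 21
    pairs = pairs * (35 // 19)
    log(a)
    pairs = length % 22
    for parts in width:
        width = parts
    if pairs == parts != width:
        width = pairs
        pairs = pairs % 20
    return length

10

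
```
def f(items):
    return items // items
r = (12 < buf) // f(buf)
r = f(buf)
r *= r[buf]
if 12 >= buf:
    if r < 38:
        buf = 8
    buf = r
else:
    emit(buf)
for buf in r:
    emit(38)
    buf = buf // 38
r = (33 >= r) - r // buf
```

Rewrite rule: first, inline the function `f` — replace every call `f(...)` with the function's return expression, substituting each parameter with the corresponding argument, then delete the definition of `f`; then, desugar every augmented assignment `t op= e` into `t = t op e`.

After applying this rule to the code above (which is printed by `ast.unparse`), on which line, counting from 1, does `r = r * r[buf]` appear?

Transformed code:
r = (12 < buf) // (buf // buf)
r = buf // buf
r = r * r[buf]
if 12 >= buf:
    if r < 38:
        buf = 8
    buf = r
else:
    emit(buf)
for buf in r:
    emit(38)
    buf = buf // 38
r = (33 >= r) - r // buf

3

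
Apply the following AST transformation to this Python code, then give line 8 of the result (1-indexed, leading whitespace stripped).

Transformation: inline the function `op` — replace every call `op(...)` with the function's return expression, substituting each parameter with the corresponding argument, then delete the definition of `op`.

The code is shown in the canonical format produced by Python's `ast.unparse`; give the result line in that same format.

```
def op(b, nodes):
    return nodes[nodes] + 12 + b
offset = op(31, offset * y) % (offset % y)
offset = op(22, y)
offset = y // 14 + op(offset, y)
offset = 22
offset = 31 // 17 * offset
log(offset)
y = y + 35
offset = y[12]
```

Transformed code:
offset = ((offset * y)[offset * y] + 12 + 31) % (offset % y)
offset = y[y] + 12 + 22
offset = y // 14 + (y[y] + 12 + offset)
offset = 22
offset = 31 // 17 * offset
log(offset)
y = y + 35
offset = y[12]

offset = y[12]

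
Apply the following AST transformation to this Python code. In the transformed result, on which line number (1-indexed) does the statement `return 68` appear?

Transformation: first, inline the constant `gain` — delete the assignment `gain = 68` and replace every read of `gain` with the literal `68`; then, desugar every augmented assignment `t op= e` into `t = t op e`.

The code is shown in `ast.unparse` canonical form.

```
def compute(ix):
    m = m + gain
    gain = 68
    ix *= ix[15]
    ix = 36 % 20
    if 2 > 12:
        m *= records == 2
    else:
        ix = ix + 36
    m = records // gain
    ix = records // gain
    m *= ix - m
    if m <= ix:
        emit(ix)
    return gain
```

Transformed code:
def compute(ix):
    m = m + 68
    ix = ix * ix[15]
    ix = 36 % 20
    if 2 > 12:
        m = m * (records == 2)
    else:
        ix = ix + 36
    m = records // 68
    ix = records // 68
    m = m * (ix - m)
    if m <= ix:
        emit(ix)
    return 68

14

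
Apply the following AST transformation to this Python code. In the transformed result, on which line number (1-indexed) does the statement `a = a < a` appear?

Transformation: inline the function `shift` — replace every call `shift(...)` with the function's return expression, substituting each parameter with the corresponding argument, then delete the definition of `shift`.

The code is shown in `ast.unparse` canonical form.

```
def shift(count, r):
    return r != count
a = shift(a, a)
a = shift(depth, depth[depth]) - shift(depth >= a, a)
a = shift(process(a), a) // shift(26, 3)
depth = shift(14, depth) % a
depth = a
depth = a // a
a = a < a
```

Transformed code:
a = a != a
a = (depth[depth] != depth) - (a != (depth >= a))
a = (a != process(a)) // (3 != 26)
depth = (depth != 14) % a
depth = a
depth = a // a
a = a < a

7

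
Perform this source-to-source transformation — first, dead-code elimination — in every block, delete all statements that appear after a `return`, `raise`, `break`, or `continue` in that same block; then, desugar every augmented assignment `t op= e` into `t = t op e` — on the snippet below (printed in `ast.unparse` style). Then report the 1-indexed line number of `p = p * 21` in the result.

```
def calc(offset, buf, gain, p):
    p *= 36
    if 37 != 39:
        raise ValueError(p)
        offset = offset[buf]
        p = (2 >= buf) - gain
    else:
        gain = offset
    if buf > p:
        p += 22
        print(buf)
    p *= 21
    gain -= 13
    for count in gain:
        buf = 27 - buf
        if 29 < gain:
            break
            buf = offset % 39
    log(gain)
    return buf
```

10

Transformed code:
def calc(offset, buf, gain, p):
    p = p * 36
    if 37 != 39:
        raise ValueError(p)
    else:
        gain = offset
    if buf > p:
        p = p + 22
        print(buf)
    p = p * 21
    gain = gain - 13
    for count in gain:
        buf = 27 - buf
        if 29 < gain:
            break
    log(gain)
    return buf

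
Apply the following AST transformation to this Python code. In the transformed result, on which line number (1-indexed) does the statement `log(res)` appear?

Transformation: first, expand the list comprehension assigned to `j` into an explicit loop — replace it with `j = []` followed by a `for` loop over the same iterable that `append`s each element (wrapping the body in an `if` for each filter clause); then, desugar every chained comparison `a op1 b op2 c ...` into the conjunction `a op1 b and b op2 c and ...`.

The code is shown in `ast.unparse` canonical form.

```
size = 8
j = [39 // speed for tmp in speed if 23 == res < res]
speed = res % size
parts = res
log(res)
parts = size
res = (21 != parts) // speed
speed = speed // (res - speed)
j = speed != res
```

Transformed code:
size = 8
j = []
for tmp in speed:
    if 23 == res and res < res:
        j.append(39 // speed)
speed = res % size
parts = res
log(res)
parts = size
res = (21 != parts) // speed
speed = speed // (res - speed)
j = speed != res

8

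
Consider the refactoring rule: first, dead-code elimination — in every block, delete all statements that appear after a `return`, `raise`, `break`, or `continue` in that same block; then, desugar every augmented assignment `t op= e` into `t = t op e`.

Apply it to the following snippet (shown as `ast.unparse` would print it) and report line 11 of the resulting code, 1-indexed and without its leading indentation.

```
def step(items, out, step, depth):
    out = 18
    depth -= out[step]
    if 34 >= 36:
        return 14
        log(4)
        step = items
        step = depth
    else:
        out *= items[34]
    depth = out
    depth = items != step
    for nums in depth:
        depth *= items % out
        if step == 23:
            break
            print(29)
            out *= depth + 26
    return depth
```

Transformed code:
def step(items, out, step, depth):
    out = 18
    depth = depth - out[step]
    if 34 >= 36:
        return 14
    else:
        out = out * items[34]
    depth = out
    depth = items != step
    for nums in depth:
        depth = depth * (items % out)
        if step == 23:
            break
    return depth

depth = depth * (items % out)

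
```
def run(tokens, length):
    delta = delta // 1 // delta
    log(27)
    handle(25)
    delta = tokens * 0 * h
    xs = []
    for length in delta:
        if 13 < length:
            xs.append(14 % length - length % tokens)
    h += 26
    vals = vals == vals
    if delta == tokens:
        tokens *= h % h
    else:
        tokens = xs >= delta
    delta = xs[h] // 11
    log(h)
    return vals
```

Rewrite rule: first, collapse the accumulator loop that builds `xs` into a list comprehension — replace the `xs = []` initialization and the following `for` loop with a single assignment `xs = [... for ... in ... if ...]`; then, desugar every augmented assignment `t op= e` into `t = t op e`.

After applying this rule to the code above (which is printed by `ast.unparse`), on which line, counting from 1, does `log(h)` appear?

14

Transformed code:
def run(tokens, length):
    delta = delta // 1 // delta
    log(27)
    handle(25)
    delta = tokens * 0 * h
    xs = [14 % length - length % tokens for length in delta if 13 < length]
    h = h + 26
    vals = vals == vals
    if delta == tokens:
        tokens = tokens * (h % h)
    else:
        tokens = xs >= delta
    delta = xs[h] // 11
    log(h)
    return vals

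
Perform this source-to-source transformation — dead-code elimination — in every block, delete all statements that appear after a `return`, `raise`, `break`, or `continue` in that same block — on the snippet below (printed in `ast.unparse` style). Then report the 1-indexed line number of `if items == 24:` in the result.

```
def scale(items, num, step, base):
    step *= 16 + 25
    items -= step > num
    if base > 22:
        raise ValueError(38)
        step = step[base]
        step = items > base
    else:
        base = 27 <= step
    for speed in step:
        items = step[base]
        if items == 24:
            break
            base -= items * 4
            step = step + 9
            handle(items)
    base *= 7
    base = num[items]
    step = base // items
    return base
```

Transformed code:
def scale(items, num, step, base):
    step *= 16 + 25
    items -= step > num
    if base > 22:
        raise ValueError(38)
    else:
        base = 27 <= step
    for speed in step:
        items = step[base]
        if items == 24:
            break
    base *= 7
    base = num[items]
    step = base // items
    return base

10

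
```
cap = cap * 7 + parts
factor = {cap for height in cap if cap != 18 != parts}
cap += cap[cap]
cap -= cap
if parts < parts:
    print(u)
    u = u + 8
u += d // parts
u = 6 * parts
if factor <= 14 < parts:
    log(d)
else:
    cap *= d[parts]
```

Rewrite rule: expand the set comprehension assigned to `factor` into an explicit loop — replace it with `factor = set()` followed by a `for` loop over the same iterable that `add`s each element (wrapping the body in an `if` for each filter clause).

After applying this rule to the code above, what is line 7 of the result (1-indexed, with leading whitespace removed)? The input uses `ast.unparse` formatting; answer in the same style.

cap -= cap

Transformed code:
cap = cap * 7 + parts
factor = set()
for height in cap:
    if cap != 18 != parts:
        factor.add(cap)
cap += cap[cap]
cap -= cap
if parts < parts:
    print(u)
    u = u + 8
u += d // parts
u = 6 * parts
if factor <= 14 < parts:
    log(d)
else:
    cap *= d[parts]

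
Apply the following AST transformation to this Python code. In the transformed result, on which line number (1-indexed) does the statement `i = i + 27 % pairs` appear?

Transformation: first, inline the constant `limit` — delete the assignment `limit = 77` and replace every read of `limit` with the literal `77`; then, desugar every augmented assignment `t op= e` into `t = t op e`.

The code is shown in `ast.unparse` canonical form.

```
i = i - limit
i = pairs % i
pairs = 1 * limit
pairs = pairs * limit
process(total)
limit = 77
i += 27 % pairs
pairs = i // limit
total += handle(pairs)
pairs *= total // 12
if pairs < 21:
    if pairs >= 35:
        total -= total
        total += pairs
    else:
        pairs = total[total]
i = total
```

6

Transformed code:
i = i - 77
i = pairs % i
pairs = 1 * 77
pairs = pairs * 77
process(total)
i = i + 27 % pairs
pairs = i // 77
total = total + handle(pairs)
pairs = pairs * (total // 12)
if pairs < 21:
    if pairs >= 35:
        total = total - total
        total = total + pairs
    else:
        pairs = total[total]
i = total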